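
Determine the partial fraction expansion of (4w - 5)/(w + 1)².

(4w - 5) = P(w + 1) + Q. At w = -1: Q = 4·(-1) - 5 = -9. Coeff of w: P = 4
Result: 4/(w + 1) - 9/(w + 1)²


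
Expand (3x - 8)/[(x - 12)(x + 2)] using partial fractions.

At x=12: P = (3·12 - 8)/(12 + 2) = 2. At x=-2: Q = (3·(-2) - 8)/(-2 - 12) = 1
Result: 2/(x - 12) + 1/(x + 2)


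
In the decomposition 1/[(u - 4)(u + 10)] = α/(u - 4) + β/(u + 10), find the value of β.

Cover-up at u = -10: β = 1/(-10 - 4) = -1/14


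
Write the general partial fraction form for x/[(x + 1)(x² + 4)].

Linear + irreducible quadratic: P/(x + 1) + (Qx + R)/(x² + 4)


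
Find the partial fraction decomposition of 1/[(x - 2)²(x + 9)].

Cover-up at x=-9: γ = 1/(-9 - 2)² = 1/121. Cover-up at x=2: β = 1/(2 + 9) = 1/11. Comparing x² coeff: α = -γ = -1/121
Result: (-1/121)/(x - 2) + (1/11)/(x - 2)² + (1/121)/(x + 9)


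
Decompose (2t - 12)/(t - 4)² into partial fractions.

(2t - 12) = P(t - 4) + Q. At t = 4: Q = 2·4 - 12 = -4. Coeff of t: P = 2
Result: 2/(t - 4) - 4/(t - 4)²


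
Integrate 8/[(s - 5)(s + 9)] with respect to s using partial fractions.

Decompose: 8/[(s - 5)(s + 9)] = (4/7)/(s - 5) - (4/7)/(s + 9). Integrate each term: (4/7) ln|(s - 5)| - (4/7) ln|(s + 9)| + C


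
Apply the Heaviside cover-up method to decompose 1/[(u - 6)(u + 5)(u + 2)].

Cover (u - 6), u=6: P = 1/[(6 + 5)(6 + 2)] = 1/88. Cover (u + 5), u=-5: Q = 1/[(-5 - 6)(-5 + 2)] = 1/33. Cover (u + 2), u=-2: R = 1/[(-2 - 6)(-2 + 5)] = -1/24.
Result: (1/88)/(u - 6) + (1/33)/(u + 5) - (1/24)/(u + 2)


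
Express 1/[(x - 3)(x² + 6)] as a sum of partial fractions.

Cover-up at x = 3: P = 1/(3² + 6) = 1/15. Then Q = -P = -1/15, R = -P·(0 + 3) = -1/5
Result: (1/15)/(x - 3) - ((1/15)x + 1/5)/(x² + 6)


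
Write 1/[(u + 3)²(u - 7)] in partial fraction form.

Cover-up at u=7: C = 1/(7 + 3)² = 1/100. Cover-up at u=-3: B = 1/(-3 - 7) = -1/10. Comparing u² coeff: A = -C = -1/100
Result: (-1/100)/(u + 3) - (1/10)/(u + 3)² + (1/100)/(u - 7)


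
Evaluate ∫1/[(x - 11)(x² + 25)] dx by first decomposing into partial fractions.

Cover-up at x=11: A = 1/(11²+25) = 1/146. Coeff matching: B = -1/146, C = -11/146. Decomposition: (1/146)/(x - 11) - ((1/146)x + 11/146)/(x² + 25). Integrate: linear → ln, quadratic → (1/2)ln + arctan: (1/146) ln|(x - 11)| - (1/292) ln(x² + 25) - (11/730) arctan(x/5) + C


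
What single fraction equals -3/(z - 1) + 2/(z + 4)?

Common denominator (z - 1)(z + 4). Numerator: -3(z + 4) + 2(z - 1) = (-3z - 12) + (2z - 2) = -z - 14
Result: (-z - 14)/[(z - 1)(z + 4)]


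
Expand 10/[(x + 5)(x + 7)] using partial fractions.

10/(x + 5)(x + 7) = A/(x + 5) + B/(x + 7). A = 10/(-5 + 7) = 5, B = 10/(-7 + 5) = -5
Result: 5/(x + 5) - 5/(x + 7)


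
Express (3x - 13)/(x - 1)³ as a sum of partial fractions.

(3x - 13) = α(x - 1)² + β(x - 1) + γ. At x = 1: γ = 3·1 - 13 = -10. Coefficients: α = 0, β = 3
Result: 3/(x - 1)² - 10/(x - 1)³


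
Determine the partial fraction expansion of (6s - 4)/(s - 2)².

(6s - 4) = A(s - 2) + B. At s = 2: B = 6·2 - 4 = 8. Coeff of s: A = 6
Result: 6/(s - 2) + 8/(s - 2)²


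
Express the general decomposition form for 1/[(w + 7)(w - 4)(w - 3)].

Three distinct linear factors: A/(w + 7) + B/(w - 4) + C/(w - 3)


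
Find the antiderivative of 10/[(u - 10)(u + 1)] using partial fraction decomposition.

Decompose: 10/[(u - 10)(u + 1)] = (10/11)/(u - 10) - (10/11)/(u + 1). Integrate each term: (10/11) ln|(u - 10)| - (10/11) ln|(u + 1)| + C


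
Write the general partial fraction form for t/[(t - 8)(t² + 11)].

Linear + irreducible quadratic: A/(t - 8) + (Bt + C)/(t² + 11)


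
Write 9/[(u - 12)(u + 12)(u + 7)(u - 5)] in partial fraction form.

Using Heaviside cover-up: (3/1064)/(u - 12) - (3/680)/(u + 12) + (3/380)/(u + 7) - (3/476)/(u - 5)


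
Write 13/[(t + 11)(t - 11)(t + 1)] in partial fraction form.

Using cover-up method: α = 13/220, β = 13/264, γ = -13/120
Result: (13/220)/(t + 11) + (13/264)/(t - 11) - (13/120)/(t + 1)


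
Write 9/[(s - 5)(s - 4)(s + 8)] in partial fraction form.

Using cover-up method: P = 9/13, Q = -3/4, R = 3/52
Result: (9/13)/(s - 5) - (3/4)/(s - 4) + (3/52)/(s + 8)


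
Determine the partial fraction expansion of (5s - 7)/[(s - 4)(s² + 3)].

At s=4: P = (5·4 - 7)/(4² + 3) = 13/19. Q = -P = -13/19, R = 5 - 4·P = 43/19
Result: (13/19)/(s - 4) - ((13/19)s - 43/19)/(s² + 3)


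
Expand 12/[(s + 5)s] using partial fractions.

12/(s + 5)s = P/(s + 5) + Q/s. P = 12/(-5 - 0) = -12/5, Q = 12/(0 + 5) = 12/5
Result: (-12/5)/(s + 5) + (12/5)/s


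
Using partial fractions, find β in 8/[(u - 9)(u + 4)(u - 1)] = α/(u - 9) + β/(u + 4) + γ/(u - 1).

Cover-up at u = -4: β = 8/[(-4 - 9)(-4 - 1)] = 8/[(-13)(-5)] = 8/65


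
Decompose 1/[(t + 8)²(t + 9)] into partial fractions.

Cover-up at t=-9: C = 1/(-9 + 8)² = 1. Cover-up at t=-8: B = 1/(-8 + 9) = 1. Comparing t² coeff: A = -C = -1
Result: -1/(t + 8) + 1/(t + 8)² + 1/(t + 9)


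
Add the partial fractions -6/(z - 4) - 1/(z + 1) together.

Common denominator (z - 4)(z + 1). Numerator: -6(z + 1) - 1(z - 4) = (-6z - 6) - (z - 4) = -7z - 2
Result: (-7z - 2)/[(z - 4)(z + 1)]


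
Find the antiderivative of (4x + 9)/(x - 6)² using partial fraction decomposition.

Decompose: α = 4, β = 4·6 + 9 = 33, so (4x + 9)/(x - 6)² = 4/(x - 6) + 33/(x - 6)². Integrate: ∫ α/(x - 6) dx = 4 ln|(x - 6)|; ∫ β/(x - 6)² dx = -33/(x - 6). Sum: 4 ln|(x - 6)| - 33/(x - 6) + C


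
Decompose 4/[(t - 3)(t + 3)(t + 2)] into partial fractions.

Using cover-up method: A = 2/15, B = 2/3, C = -4/5
Result: (2/15)/(t - 3) + (2/3)/(t + 3) - (4/5)/(t + 2)


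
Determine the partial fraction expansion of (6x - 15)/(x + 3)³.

(6x - 15) = α(x + 3)² + β(x + 3) + γ. At x = -3: γ = 6·(-3) - 15 = -33. Coefficients: α = 0, β = 6
Result: 6/(x + 3)² - 33/(x + 3)³


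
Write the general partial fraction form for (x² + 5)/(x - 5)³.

Repeated linear factor (power 3): A/(x - 5) + B/(x - 5)² + C/(x - 5)³


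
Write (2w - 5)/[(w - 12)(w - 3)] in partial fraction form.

At w=12: P = (2·12 - 5)/(12 - 3) = 19/9. At w=3: Q = (2·3 - 5)/(3 - 12) = -1/9
Result: (19/9)/(w - 12) - (1/9)/(w - 3)


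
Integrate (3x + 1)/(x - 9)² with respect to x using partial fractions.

Decompose: P = 3, Q = 3·9 + 1 = 28, so (3x + 1)/(x - 9)² = 3/(x - 9) + 28/(x - 9)². Integrate: ∫ P/(x - 9) dx = 3 ln|(x - 9)|; ∫ Q/(x - 9)² dx = -28/(x - 9). Sum: 3 ln|(x - 9)| - 28/(x - 9) + C


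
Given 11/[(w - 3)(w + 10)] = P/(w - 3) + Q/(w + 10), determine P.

Cover-up at w = 3: P = 11/(3 + 10) = 11/13


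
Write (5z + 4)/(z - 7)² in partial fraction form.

(5z + 4) = P(z - 7) + Q. At z = 7: Q = 5·7 + 4 = 39. Coeff of z: P = 5
Result: 5/(z - 7) + 39/(z - 7)²


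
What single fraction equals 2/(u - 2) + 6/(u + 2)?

Common denominator (u - 2)(u + 2). Numerator: 2(u + 2) + 6(u - 2) = (2u + 4) + (6u - 12) = 8u - 8
Result: (8u - 8)/[(u - 2)(u + 2)]


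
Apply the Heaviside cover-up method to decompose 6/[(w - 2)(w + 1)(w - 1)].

Cover (w - 2), w=2: α = 6/[(2 + 1)(2 - 1)] = 2. Cover (w + 1), w=-1: β = 6/[(-1 - 2)(-1 - 1)] = 1. Cover (w - 1), w=1: γ = 6/[(1 - 2)(1 + 1)] = -3.
Result: 2/(w - 2) + 1/(w + 1) - 3/(w - 1)


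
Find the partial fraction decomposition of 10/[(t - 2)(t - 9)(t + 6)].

Using cover-up method: P = -5/28, Q = 2/21, R = 1/12
Result: (-5/28)/(t - 2) + (2/21)/(t - 9) + (1/12)/(t + 6)


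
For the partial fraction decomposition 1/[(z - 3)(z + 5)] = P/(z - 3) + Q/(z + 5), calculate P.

Cover-up at z = 3: P = 1/(3 + 5) = 1/8


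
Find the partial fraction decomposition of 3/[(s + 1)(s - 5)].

3/(s + 1)(s - 5) = A/(s + 1) + B/(s - 5). A = 3/(-1 - 5) = -1/2, B = 3/(5 + 1) = 1/2
Result: (-1/2)/(s + 1) + (1/2)/(s - 5)


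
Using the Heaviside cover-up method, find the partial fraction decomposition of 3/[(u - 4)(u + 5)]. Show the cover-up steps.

Cover (u - 4): set u=4, get A = 3/(4 + 5) = 1/3. Cover (u + 5): set u=-5, get B = 3/(-5 - 4) = -1/3.
Result: (1/3)/(u - 4) - (1/3)/(u + 5)


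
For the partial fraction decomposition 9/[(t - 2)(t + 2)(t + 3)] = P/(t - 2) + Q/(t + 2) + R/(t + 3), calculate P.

Cover-up at t = 2: P = 9/[(2 + 2)(2 + 3)] = 9/[(4)(5)] = 9/20


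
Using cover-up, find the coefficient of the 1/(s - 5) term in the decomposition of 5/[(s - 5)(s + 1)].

Cover (s - 5), set s=5: 5/((s + 1) at s=5) = 5/(6) = 5/6


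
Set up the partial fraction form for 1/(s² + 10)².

Repeated quadratic factor: (Ps + Q)/(s² + 10) + (Rs + S)/(s² + 10)²


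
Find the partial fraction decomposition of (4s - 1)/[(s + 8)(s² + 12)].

At s=-8: P = (4·(-8) - 1)/((-8)² + 12) = -33/76. Q = -P = 33/76, R = 4 - (-8)·P = 10/19
Result: (-33/76)/(s + 8) + ((33/76)s + 10/19)/(s² + 12)


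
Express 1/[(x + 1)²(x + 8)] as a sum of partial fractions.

Cover-up at x=-8: γ = 1/(-8 + 1)² = 1/49. Cover-up at x=-1: β = 1/(-1 + 8) = 1/7. Comparing x² coeff: α = -γ = -1/49
Result: (-1/49)/(x + 1) + (1/7)/(x + 1)² + (1/49)/(x + 8)


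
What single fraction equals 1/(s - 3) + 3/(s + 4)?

Common denominator (s - 3)(s + 4). Numerator: 1(s + 4) + 3(s - 3) = (s + 4) + (3s - 9) = 4s - 5
Result: (4s - 5)/[(s - 3)(s + 4)]


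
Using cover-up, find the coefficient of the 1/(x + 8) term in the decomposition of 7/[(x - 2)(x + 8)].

Cover (x + 8), set x=-8: 7/((x - 2) at x=-8) = 7/(-10) = -7/10


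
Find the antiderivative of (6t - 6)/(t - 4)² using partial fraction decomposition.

Decompose: A = 6, B = 6·4 - 6 = 18, so (6t - 6)/(t - 4)² = 6/(t - 4) + 18/(t - 4)². Integrate: ∫ A/(t - 4) dt = 6 ln|(t - 4)|; ∫ B/(t - 4)² dt = -18/(t - 4). Sum: 6 ln|(t - 4)| - 18/(t - 4) + C


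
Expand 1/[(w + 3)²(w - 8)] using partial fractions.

Cover-up at w=8: R = 1/(8 + 3)² = 1/121. Cover-up at w=-3: Q = 1/(-3 - 8) = -1/11. Comparing w² coeff: P = -R = -1/121
Result: (-1/121)/(w + 3) - (1/11)/(w + 3)² + (1/121)/(w - 8)


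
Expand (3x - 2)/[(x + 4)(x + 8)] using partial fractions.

At x=-4: A = (3·(-4) - 2)/(-4 + 8) = -7/2. At x=-8: B = (3·(-8) - 2)/(-8 + 4) = 13/2
Result: (-7/2)/(x + 4) + (13/2)/(x + 8)


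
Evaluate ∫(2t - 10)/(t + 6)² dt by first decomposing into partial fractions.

Decompose: A = 2, B = 2·(-6) - 10 = -22, so (2t - 10)/(t + 6)² = 2/(t + 6) - 22/(t + 6)². Integrate: ∫ A/(t + 6) dt = 2 ln|(t + 6)|; ∫ B/(t + 6)² dt = 22/(t + 6). Sum: 2 ln|(t + 6)| + 22/(t + 6) + C


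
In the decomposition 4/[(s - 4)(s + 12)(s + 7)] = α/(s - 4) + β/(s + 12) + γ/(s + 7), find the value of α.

Cover-up at s = 4: α = 4/[(4 + 12)(4 + 7)] = 4/[(16)(11)] = 4/176 = 1/44


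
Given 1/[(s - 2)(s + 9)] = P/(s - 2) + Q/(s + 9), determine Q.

Cover-up at s = -9: Q = 1/(-9 - 2) = -1/11


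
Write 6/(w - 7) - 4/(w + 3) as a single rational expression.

Common denominator (w - 7)(w + 3). Numerator: 6(w + 3) - 4(w - 7) = (6w + 18) - (4w - 28) = 2w + 46
Result: (2w + 46)/[(w - 7)(w + 3)]


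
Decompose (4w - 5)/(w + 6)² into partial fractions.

(4w - 5) = P(w + 6) + Q. At w = -6: Q = 4·(-6) - 5 = -29. Coeff of w: P = 4
Result: 4/(w + 6) - 29/(w + 6)²


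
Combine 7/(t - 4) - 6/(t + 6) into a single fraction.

Common denominator (t - 4)(t + 6). Numerator: 7(t + 6) - 6(t - 4) = (7t + 42) - (6t - 24) = t + 66
Result: (t + 66)/[(t - 4)(t + 6)]


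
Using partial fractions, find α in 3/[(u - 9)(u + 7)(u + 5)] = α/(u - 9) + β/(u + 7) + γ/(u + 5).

Cover-up at u = 9: α = 3/[(9 + 7)(9 + 5)] = 3/[(16)(14)] = 3/224


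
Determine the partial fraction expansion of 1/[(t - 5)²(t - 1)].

Cover-up at t=1: R = 1/(1 - 5)² = 1/16. Cover-up at t=5: Q = 1/(5 - 1) = 1/4. Comparing t² coeff: P = -R = -1/16
Result: (-1/16)/(t - 5) + (1/4)/(t - 5)² + (1/16)/(t - 1)


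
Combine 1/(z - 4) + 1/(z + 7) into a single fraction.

Common denominator (z - 4)(z + 7). Numerator: 1(z + 7) + 1(z - 4) = (z + 7) + (z - 4) = 2z + 3
Result: (2z + 3)/[(z - 4)(z + 7)]


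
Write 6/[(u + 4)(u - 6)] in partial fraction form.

6/(u + 4)(u - 6) = A/(u + 4) + B/(u - 6). A = 6/(-4 - 6) = -3/5, B = 6/(6 + 4) = 3/5
Result: (-3/5)/(u + 4) + (3/5)/(u - 6)


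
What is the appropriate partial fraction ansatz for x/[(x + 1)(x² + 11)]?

Linear + irreducible quadratic: A/(x + 1) + (Bx + C)/(x² + 11)


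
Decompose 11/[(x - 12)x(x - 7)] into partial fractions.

Using cover-up method: P = 11/60, Q = 11/84, R = -11/35
Result: (11/60)/(x - 12) + (11/84)/x - (11/35)/(x - 7)


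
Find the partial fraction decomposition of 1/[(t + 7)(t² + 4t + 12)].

Cover-up at t = -7: A = 1/((-7)² + 4·(-7) + 12) = 1/33. Then B = -A = -1/33, C = -A·(4 - 7) = 1/11
Result: (1/33)/(t + 7) - ((1/33)t - 1/11)/(t² + 4t + 12)


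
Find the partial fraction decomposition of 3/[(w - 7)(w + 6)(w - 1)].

Using cover-up method: P = 1/26, Q = 3/91, R = -1/14
Result: (1/26)/(w - 7) + (3/91)/(w + 6) - (1/14)/(w - 1)


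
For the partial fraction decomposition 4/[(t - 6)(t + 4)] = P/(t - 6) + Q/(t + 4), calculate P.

Cover-up at t = 6: P = 4/(6 + 4) = 4/10 = 2/5


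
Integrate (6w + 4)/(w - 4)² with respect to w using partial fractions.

Decompose: P = 6, Q = 6·4 + 4 = 28, so (6w + 4)/(w - 4)² = 6/(w - 4) + 28/(w - 4)². Integrate: ∫ P/(w - 4) dw = 6 ln|(w - 4)|; ∫ Q/(w - 4)² dw = -28/(w - 4). Sum: 6 ln|(w - 4)| - 28/(w - 4) + C


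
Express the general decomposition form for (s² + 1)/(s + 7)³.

Repeated linear factor (power 3): α/(s + 7) + β/(s + 7)² + γ/(s + 7)³


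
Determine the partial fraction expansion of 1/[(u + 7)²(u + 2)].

Cover-up at u=-2: C = 1/(-2 + 7)² = 1/25. Cover-up at u=-7: B = 1/(-7 + 2) = -1/5. Comparing u² coeff: A = -C = -1/25
Result: (-1/25)/(u + 7) - (1/5)/(u + 7)² + (1/25)/(u + 2)


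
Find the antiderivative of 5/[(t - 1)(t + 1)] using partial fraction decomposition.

Decompose: 5/[(t - 1)(t + 1)] = (5/2)/(t - 1) - (5/2)/(t + 1). Integrate each term: (5/2) ln|(t - 1)| - (5/2) ln|(t + 1)| + C


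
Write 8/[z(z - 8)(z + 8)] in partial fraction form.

Using cover-up method: A = -1/8, B = 1/16, C = 1/16
Result: (-1/8)/z + (1/16)/(z - 8) + (1/16)/(z + 8)


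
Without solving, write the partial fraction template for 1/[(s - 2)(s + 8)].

Distinct linear factors: A/(s - 2) + B/(s + 8)


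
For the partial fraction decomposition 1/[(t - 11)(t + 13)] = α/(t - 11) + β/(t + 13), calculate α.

Cover-up at t = 11: α = 1/(11 + 13) = 1/24


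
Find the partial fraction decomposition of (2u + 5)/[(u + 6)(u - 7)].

At u=-6: A = (2·(-6) + 5)/(-6 - 7) = 7/13. At u=7: B = (2·7 + 5)/(7 + 6) = 19/13
Result: (7/13)/(u + 6) + (19/13)/(u - 7)


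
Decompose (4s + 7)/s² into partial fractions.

(4s + 7) = Ps + Q. At s = 0: Q = 4·0 + 7 = 7. Coeff of s: P = 4
Result: 4/s + 7/s²


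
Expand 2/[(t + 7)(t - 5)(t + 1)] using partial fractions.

Using cover-up method: A = 1/36, B = 1/36, C = -1/18
Result: (1/36)/(t + 7) + (1/36)/(t - 5) - (1/18)/(t + 1)


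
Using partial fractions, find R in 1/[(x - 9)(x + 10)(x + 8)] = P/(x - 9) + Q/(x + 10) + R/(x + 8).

Cover-up at x = -8: R = 1/[(-8 - 9)(-8 + 10)] = 1/[(-17)(2)] = -1/34


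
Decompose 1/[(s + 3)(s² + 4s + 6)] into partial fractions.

Cover-up at s = -3: A = 1/((-3)² + 4·(-3) + 6) = 1/3. Then B = -A = -1/3, C = -A·(4 - 3) = -1/3
Result: (1/3)/(s + 3) - ((1/3)s + 1/3)/(s² + 4s + 6)


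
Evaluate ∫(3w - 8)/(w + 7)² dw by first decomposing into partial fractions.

Decompose: A = 3, B = 3·(-7) - 8 = -29, so (3w - 8)/(w + 7)² = 3/(w + 7) - 29/(w + 7)². Integrate: ∫ A/(w + 7) dw = 3 ln|(w + 7)|; ∫ B/(w + 7)² dw = 29/(w + 7). Sum: 3 ln|(w + 7)| + 29/(w + 7) + C


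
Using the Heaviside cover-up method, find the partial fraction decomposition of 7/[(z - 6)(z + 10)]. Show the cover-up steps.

Cover (z - 6): set z=6, get P = 7/(6 + 10) = 7/16. Cover (z + 10): set z=-10, get Q = 7/(-10 - 6) = -7/16.
Result: (7/16)/(z - 6) - (7/16)/(z + 10)


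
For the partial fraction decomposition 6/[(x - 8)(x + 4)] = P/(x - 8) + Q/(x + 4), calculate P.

Cover-up at x = 8: P = 6/(8 + 4) = 6/12 = 1/2


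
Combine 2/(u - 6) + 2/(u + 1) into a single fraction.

Common denominator (u - 6)(u + 1). Numerator: 2(u + 1) + 2(u - 6) = (2u + 2) + (2u - 12) = 4u - 10
Result: (4u - 10)/[(u - 6)(u + 1)]


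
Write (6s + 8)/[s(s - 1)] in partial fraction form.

At s=0: A = (6·0 + 8)/(0 - 1) = -8. At s=1: B = (6·1 + 8)/(1 - 0) = 14
Result: -8/s + 14/(s - 1)


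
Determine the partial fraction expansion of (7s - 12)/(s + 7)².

(7s - 12) = α(s + 7) + β. At s = -7: β = 7·(-7) - 12 = -61. Coeff of s: α = 7
Result: 7/(s + 7) - 61/(s + 7)²


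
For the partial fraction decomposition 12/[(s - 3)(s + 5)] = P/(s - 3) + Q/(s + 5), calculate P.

Cover-up at s = 3: P = 12/(3 + 5) = 12/8 = 3/2


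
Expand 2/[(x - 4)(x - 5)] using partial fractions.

2/(x - 4)(x - 5) = α/(x - 4) + β/(x - 5). α = 2/(4 - 5) = -2, β = 2/(5 - 4) = 2
Result: -2/(x - 4) + 2/(x - 5)


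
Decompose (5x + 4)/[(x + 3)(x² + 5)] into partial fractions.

At x=-3: α = (5·(-3) + 4)/((-3)² + 5) = -11/14. β = -α = 11/14, γ = 5 - (-3)·α = 37/14
Result: (-11/14)/(x + 3) + ((11/14)x + 37/14)/(x² + 5)


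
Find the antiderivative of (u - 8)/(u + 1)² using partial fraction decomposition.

Decompose: P = 1, Q = 1·(-1) - 8 = -9, so (u - 8)/(u + 1)² = 1/(u + 1) - 9/(u + 1)². Integrate: ∫ P/(u + 1) du = ln|(u + 1)|; ∫ Q/(u + 1)² du = 9/(u + 1). Sum: ln|(u + 1)| + 9/(u + 1) + C


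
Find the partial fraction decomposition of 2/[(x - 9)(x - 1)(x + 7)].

Using cover-up method: P = 1/64, Q = -1/32, R = 1/64
Result: (1/64)/(x - 9) - (1/32)/(x - 1) + (1/64)/(x + 7)


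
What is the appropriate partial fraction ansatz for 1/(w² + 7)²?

Repeated quadratic factor: (αw + β)/(w² + 7) + (γw + δ)/(w² + 7)²


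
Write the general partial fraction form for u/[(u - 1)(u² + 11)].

Linear + irreducible quadratic: P/(u - 1) + (Qu + R)/(u² + 11)


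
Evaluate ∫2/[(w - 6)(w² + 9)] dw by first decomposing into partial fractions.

Cover-up at w=6: A = 2/(6²+9) = 2/45. Coeff matching: B = -2/45, C = -4/15. Decomposition: (2/45)/(w - 6) - ((2/45)w + 4/15)/(w² + 9). Integrate: linear → ln, quadratic → (1/2)ln + arctan: (2/45) ln|(w - 6)| - (1/45) ln(w² + 9) - (4/45) arctan(w/3) + C


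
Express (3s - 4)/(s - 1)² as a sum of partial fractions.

(3s - 4) = α(s - 1) + β. At s = 1: β = 3·1 - 4 = -1. Coeff of s: α = 3
Result: 3/(s - 1) - 1/(s - 1)²


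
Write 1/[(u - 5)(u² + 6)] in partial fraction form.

Cover-up at u = 5: A = 1/(5² + 6) = 1/31. Then B = -A = -1/31, C = -A·(0 + 5) = -5/31
Result: (1/31)/(u - 5) - ((1/31)u + 5/31)/(u² + 6)


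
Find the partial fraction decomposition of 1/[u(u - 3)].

1/u(u - 3) = A/u + B/(u - 3). A = 1/(0 - 3) = -1/3, B = 1/(3 - 0) = 1/3
Result: (-1/3)/u + (1/3)/(u - 3)


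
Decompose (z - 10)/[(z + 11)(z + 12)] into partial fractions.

At z=-11: α = (1·(-11) - 10)/(-11 + 12) = -21. At z=-12: β = (1·(-12) - 10)/(-12 + 11) = 22
Result: -21/(z + 11) + 22/(z + 12)


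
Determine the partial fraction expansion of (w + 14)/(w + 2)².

(w + 14) = α(w + 2) + β. At w = -2: β = 1·(-2) + 14 = 12. Coeff of w: α = 1
Result: 1/(w + 2) + 12/(w + 2)²


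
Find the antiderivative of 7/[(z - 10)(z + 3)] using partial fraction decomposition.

Decompose: 7/[(z - 10)(z + 3)] = (7/13)/(z - 10) - (7/13)/(z + 3). Integrate each term: (7/13) ln|(z - 10)| - (7/13) ln|(z + 3)| + C


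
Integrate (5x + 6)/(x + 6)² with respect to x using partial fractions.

Decompose: α = 5, β = 5·(-6) + 6 = -24, so (5x + 6)/(x + 6)² = 5/(x + 6) - 24/(x + 6)². Integrate: ∫ α/(x + 6) dx = 5 ln|(x + 6)|; ∫ β/(x + 6)² dx = 24/(x + 6). Sum: 5 ln|(x + 6)| + 24/(x + 6) + C


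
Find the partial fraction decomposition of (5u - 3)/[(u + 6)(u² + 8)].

At u=-6: A = (5·(-6) - 3)/((-6)² + 8) = -3/4. B = -A = 3/4, C = 5 - (-6)·A = 1/2
Result: (-3/4)/(u + 6) + ((3/4)u + 1/2)/(u² + 8)


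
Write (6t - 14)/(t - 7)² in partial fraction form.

(6t - 14) = A(t - 7) + B. At t = 7: B = 6·7 - 14 = 28. Coeff of t: A = 6
Result: 6/(t - 7) + 28/(t - 7)²


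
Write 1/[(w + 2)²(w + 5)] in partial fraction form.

Cover-up at w=-5: R = 1/(-5 + 2)² = 1/9. Cover-up at w=-2: Q = 1/(-2 + 5) = 1/3. Comparing w² coeff: P = -R = -1/9
Result: (-1/9)/(w + 2) + (1/3)/(w + 2)² + (1/9)/(w + 5)


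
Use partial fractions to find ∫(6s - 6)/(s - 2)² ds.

Decompose: P = 6, Q = 6·2 - 6 = 6, so (6s - 6)/(s - 2)² = 6/(s - 2) + 6/(s - 2)². Integrate: ∫ P/(s - 2) ds = 6 ln|(s - 2)|; ∫ Q/(s - 2)² ds = -6/(s - 2). Sum: 6 ln|(s - 2)| - 6/(s - 2) + C


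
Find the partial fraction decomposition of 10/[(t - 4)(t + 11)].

10/(t - 4)(t + 11) = α/(t - 4) + β/(t + 11). α = 10/(4 + 11) = 2/3, β = 10/(-11 - 4) = -2/3
Result: (2/3)/(t - 4) - (2/3)/(t + 11)


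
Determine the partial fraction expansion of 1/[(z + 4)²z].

Cover-up at z=0: C = 1/(0 + 4)² = 1/16. Cover-up at z=-4: B = 1/(-4 - 0) = -1/4. Comparing z² coeff: A = -C = -1/16
Result: (-1/16)/(z + 4) - (1/4)/(z + 4)² + (1/16)/z


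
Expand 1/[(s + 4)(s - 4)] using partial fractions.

1/(s + 4)(s - 4) = A/(s + 4) + B/(s - 4). A = 1/(-4 - 4) = -1/8, B = 1/(4 + 4) = 1/8
Result: (-1/8)/(s + 4) + (1/8)/(s - 4)


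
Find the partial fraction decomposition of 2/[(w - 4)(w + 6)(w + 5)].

Using cover-up method: A = 1/45, B = 1/5, C = -2/9
Result: (1/45)/(w - 4) + (1/5)/(w + 6) - (2/9)/(w + 5)


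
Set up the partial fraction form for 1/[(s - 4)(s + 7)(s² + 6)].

Two linear + quadratic: α/(s - 4) + β/(s + 7) + (γs + δ)/(s² + 6)


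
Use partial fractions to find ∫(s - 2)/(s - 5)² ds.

Decompose: P = 1, Q = 1·5 - 2 = 3, so (s - 2)/(s - 5)² = 1/(s - 5) + 3/(s - 5)². Integrate: ∫ P/(s - 5) ds = ln|(s - 5)|; ∫ Q/(s - 5)² ds = -3/(s - 5). Sum: ln|(s - 5)| - 3/(s - 5) + C


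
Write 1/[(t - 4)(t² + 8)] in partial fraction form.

Cover-up at t = 4: A = 1/(4² + 8) = 1/24. Then B = -A = -1/24, C = -A·(0 + 4) = -1/6
Result: (1/24)/(t - 4) - ((1/24)t + 1/6)/(t² + 8)


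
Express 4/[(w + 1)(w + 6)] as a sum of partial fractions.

4/(w + 1)(w + 6) = P/(w + 1) + Q/(w + 6). P = 4/(-1 + 6) = 4/5, Q = 4/(-6 + 1) = -4/5
Result: (4/5)/(w + 1) - (4/5)/(w + 6)


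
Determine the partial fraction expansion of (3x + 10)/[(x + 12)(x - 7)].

At x=-12: α = (3·(-12) + 10)/(-12 - 7) = 26/19. At x=7: β = (3·7 + 10)/(7 + 12) = 31/19
Result: (26/19)/(x + 12) + (31/19)/(x - 7)


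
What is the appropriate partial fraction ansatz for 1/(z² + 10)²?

Repeated quadratic factor: (αz + β)/(z² + 10) + (γz + δ)/(z² + 10)²


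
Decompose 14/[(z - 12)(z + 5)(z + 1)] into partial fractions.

Using cover-up method: P = 14/221, Q = 7/34, R = -7/26
Result: (14/221)/(z - 12) + (7/34)/(z + 5) - (7/26)/(z + 1)


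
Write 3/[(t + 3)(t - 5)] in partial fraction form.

3/(t + 3)(t - 5) = A/(t + 3) + B/(t - 5). A = 3/(-3 - 5) = -3/8, B = 3/(5 + 3) = 3/8
Result: (-3/8)/(t + 3) + (3/8)/(t - 5)


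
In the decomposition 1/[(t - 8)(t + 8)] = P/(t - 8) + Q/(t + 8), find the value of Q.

Cover-up at t = -8: Q = 1/(-8 - 8) = -1/16


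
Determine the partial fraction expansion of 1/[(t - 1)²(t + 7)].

Cover-up at t=-7: γ = 1/(-7 - 1)² = 1/64. Cover-up at t=1: β = 1/(1 + 7) = 1/8. Comparing t² coeff: α = -γ = -1/64
Result: (-1/64)/(t - 1) + (1/8)/(t - 1)² + (1/64)/(t + 7)


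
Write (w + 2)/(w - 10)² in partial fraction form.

(w + 2) = A(w - 10) + B. At w = 10: B = 1·10 + 2 = 12. Coeff of w: A = 1
Result: 1/(w - 10) + 12/(w - 10)²


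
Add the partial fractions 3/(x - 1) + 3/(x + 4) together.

Common denominator (x - 1)(x + 4). Numerator: 3(x + 4) + 3(x - 1) = (3x + 12) + (3x - 3) = 6x + 9
Result: (6x + 9)/[(x - 1)(x + 4)]


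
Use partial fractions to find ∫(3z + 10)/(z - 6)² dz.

Decompose: P = 3, Q = 3·6 + 10 = 28, so (3z + 10)/(z - 6)² = 3/(z - 6) + 28/(z - 6)². Integrate: ∫ P/(z - 6) dz = 3 ln|(z - 6)|; ∫ Q/(z - 6)² dz = -28/(z - 6). Sum: 3 ln|(z - 6)| - 28/(z - 6) + C


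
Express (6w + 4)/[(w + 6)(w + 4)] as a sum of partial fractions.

At w=-6: A = (6·(-6) + 4)/(-6 + 4) = 16. At w=-4: B = (6·(-4) + 4)/(-4 + 6) = -10
Result: 16/(w + 6) - 10/(w + 4)


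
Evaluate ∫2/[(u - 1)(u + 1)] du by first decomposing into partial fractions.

Decompose: 2/[(u - 1)(u + 1)] = 1/(u - 1) - 1/(u + 1). Integrate each term: ln|(u - 1)| - ln|(u + 1)| + C


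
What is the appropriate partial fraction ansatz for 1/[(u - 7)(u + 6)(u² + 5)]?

Two linear + quadratic: A/(u - 7) + B/(u + 6) + (Cu + D)/(u² + 5)


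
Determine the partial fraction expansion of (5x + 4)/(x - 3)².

(5x + 4) = α(x - 3) + β. At x = 3: β = 5·3 + 4 = 19. Coeff of x: α = 5
Result: 5/(x - 3) + 19/(x - 3)²


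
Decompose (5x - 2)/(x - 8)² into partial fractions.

(5x - 2) = P(x - 8) + Q. At x = 8: Q = 5·8 - 2 = 38. Coeff of x: P = 5
Result: 5/(x - 8) + 38/(x - 8)²


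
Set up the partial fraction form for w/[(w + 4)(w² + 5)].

Linear + irreducible quadratic: P/(w + 4) + (Qw + R)/(w² + 5)


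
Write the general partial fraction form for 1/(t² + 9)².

Repeated quadratic factor: (At + B)/(t² + 9) + (Ct + D)/(t² + 9)²


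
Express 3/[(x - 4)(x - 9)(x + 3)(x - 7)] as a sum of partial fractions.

Using Heaviside cover-up: (1/35)/(x - 4) + (1/40)/(x - 9) - (1/280)/(x + 3) - (1/20)/(x - 7)


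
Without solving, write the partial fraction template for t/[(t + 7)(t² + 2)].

Linear + irreducible quadratic: A/(t + 7) + (Bt + C)/(t² + 2)


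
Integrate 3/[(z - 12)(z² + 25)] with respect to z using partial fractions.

Cover-up at z=12: α = 3/(12²+25) = 3/169. Coeff matching: β = -3/169, γ = -36/169. Decomposition: (3/169)/(z - 12) - ((3/169)z + 36/169)/(z² + 25). Integrate: linear → ln, quadratic → (1/2)ln + arctan: (3/169) ln|(z - 12)| - (3/338) ln(z² + 25) - (36/845) arctan(z/5) + C


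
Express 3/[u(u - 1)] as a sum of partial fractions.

3/u(u - 1) = α/u + β/(u - 1). α = 3/(0 - 1) = -3, β = 3/(1 - 0) = 3
Result: -3/u + 3/(u - 1)


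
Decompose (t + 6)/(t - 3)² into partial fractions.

(t + 6) = P(t - 3) + Q. At t = 3: Q = 1·3 + 6 = 9. Coeff of t: P = 1
Result: 1/(t - 3) + 9/(t - 3)²


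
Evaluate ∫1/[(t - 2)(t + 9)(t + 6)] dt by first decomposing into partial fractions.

Cover-up: α = 1/88, β = 1/33, γ = -1/24. Decomposition: (1/88)/(t - 2) + (1/33)/(t + 9) - (1/24)/(t + 6). Integrate each term: (1/88) ln|(t - 2)| + (1/33) ln|(t + 9)| - (1/24) ln|(t + 6)| + C


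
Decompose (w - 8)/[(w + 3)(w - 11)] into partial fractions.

At w=-3: P = (1·(-3) - 8)/(-3 - 11) = 11/14. At w=11: Q = (1·11 - 8)/(11 + 3) = 3/14
Result: (11/14)/(w + 3) + (3/14)/(w - 11)


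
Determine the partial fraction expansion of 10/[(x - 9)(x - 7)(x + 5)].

Using cover-up method: P = 5/14, Q = -5/12, R = 5/84
Result: (5/14)/(x - 9) - (5/12)/(x - 7) + (5/84)/(x + 5)


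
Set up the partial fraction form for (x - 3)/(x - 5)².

Repeated linear factor: α/(x - 5) + β/(x - 5)²


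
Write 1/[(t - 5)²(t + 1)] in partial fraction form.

Cover-up at t=-1: C = 1/(-1 - 5)² = 1/36. Cover-up at t=5: B = 1/(5 + 1) = 1/6. Comparing t² coeff: A = -C = -1/36
Result: (-1/36)/(t - 5) + (1/6)/(t - 5)² + (1/36)/(t + 1)


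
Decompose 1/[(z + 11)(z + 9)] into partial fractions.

1/(z + 11)(z + 9) = A/(z + 11) + B/(z + 9). A = 1/(-11 + 9) = -1/2, B = 1/(-9 + 11) = 1/2
Result: (-1/2)/(z + 11) + (1/2)/(z + 9)


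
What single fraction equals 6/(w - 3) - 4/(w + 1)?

Common denominator (w - 3)(w + 1). Numerator: 6(w + 1) - 4(w - 3) = (6w + 6) - (4w - 12) = 2w + 18
Result: (2w + 18)/[(w - 3)(w + 1)]


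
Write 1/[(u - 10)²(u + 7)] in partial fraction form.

Cover-up at u=-7: R = 1/(-7 - 10)² = 1/289. Cover-up at u=10: Q = 1/(10 + 7) = 1/17. Comparing u² coeff: P = -R = -1/289
Result: (-1/289)/(u - 10) + (1/17)/(u - 10)² + (1/289)/(u + 7)


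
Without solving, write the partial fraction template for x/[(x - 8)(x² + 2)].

Linear + irreducible quadratic: A/(x - 8) + (Bx + C)/(x² + 2)


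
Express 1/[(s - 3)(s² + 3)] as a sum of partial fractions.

Cover-up at s = 3: A = 1/(3² + 3) = 1/12. Then B = -A = -1/12, C = -A·(0 + 3) = -1/4
Result: (1/12)/(s - 3) - ((1/12)s + 1/4)/(s² + 3)


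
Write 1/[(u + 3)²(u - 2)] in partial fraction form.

Cover-up at u=2: γ = 1/(2 + 3)² = 1/25. Cover-up at u=-3: β = 1/(-3 - 2) = -1/5. Comparing u² coeff: α = -γ = -1/25
Result: (-1/25)/(u + 3) - (1/5)/(u + 3)² + (1/25)/(u - 2)


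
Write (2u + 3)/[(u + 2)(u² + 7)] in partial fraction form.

At u=-2: α = (2·(-2) + 3)/((-2)² + 7) = -1/11. β = -α = 1/11, γ = 2 - (-2)·α = 20/11
Result: (-1/11)/(u + 2) + ((1/11)u + 20/11)/(u² + 7)


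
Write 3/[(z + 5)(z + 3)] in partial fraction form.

3/(z + 5)(z + 3) = α/(z + 5) + β/(z + 3). α = 3/(-5 + 3) = -3/2, β = 3/(-3 + 5) = 3/2
Result: (-3/2)/(z + 5) + (3/2)/(z + 3)


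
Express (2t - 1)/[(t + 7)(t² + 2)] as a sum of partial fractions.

At t=-7: A = (2·(-7) - 1)/((-7)² + 2) = -5/17. B = -A = 5/17, C = 2 - (-7)·A = -1/17
Result: (-5/17)/(t + 7) + ((5/17)t - 1/17)/(t² + 2)


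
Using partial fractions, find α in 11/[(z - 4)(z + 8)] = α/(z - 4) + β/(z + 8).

Cover-up at z = 4: α = 11/(4 + 8) = 11/12


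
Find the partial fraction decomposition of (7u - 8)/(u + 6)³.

(7u - 8) = P(u + 6)² + Q(u + 6) + R. At u = -6: R = 7·(-6) - 8 = -50. Coefficients: P = 0, Q = 7
Result: 7/(u + 6)² - 50/(u + 6)³


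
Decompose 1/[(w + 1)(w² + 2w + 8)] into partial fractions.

Cover-up at w = -1: α = 1/((-1)² + 2·(-1) + 8) = 1/7. Then β = -α = -1/7, γ = -α·(2 - 1) = -1/7
Result: (1/7)/(w + 1) - ((1/7)w + 1/7)/(w² + 2w + 8)


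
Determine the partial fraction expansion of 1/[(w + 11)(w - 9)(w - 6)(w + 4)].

Using Heaviside cover-up: (-1/2380)/(w + 11) + (1/780)/(w - 9) - (1/510)/(w - 6) + (1/910)/(w + 4)


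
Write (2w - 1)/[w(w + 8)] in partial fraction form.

At w=0: A = (2·0 - 1)/(0 + 8) = -1/8. At w=-8: B = (2·(-8) - 1)/(-8 - 0) = 17/8
Result: (-1/8)/w + (17/8)/(w + 8)


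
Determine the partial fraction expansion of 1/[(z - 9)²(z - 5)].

Cover-up at z=5: C = 1/(5 - 9)² = 1/16. Cover-up at z=9: B = 1/(9 - 5) = 1/4. Comparing z² coeff: A = -C = -1/16
Result: (-1/16)/(z - 9) + (1/4)/(z - 9)² + (1/16)/(z - 5)


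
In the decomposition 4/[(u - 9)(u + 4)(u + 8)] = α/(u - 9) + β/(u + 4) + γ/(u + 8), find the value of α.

Cover-up at u = 9: α = 4/[(9 + 4)(9 + 8)] = 4/[(13)(17)] = 4/221


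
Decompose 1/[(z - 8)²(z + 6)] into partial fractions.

Cover-up at z=-6: R = 1/(-6 - 8)² = 1/196. Cover-up at z=8: Q = 1/(8 + 6) = 1/14. Comparing z² coeff: P = -R = -1/196
Result: (-1/196)/(z - 8) + (1/14)/(z - 8)² + (1/196)/(z + 6)


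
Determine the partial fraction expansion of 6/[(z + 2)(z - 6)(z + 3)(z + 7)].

Using Heaviside cover-up: (-3/20)/(z + 2) + (1/156)/(z - 6) + (1/6)/(z + 3) - (3/130)/(z + 7)


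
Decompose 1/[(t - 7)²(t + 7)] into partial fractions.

Cover-up at t=-7: C = 1/(-7 - 7)² = 1/196. Cover-up at t=7: B = 1/(7 + 7) = 1/14. Comparing t² coeff: A = -C = -1/196
Result: (-1/196)/(t - 7) + (1/14)/(t - 7)² + (1/196)/(t + 7)


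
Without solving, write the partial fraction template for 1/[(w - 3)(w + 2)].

Distinct linear factors: A/(w - 3) + B/(w + 2)


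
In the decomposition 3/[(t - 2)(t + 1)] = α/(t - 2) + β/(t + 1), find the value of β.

Cover-up at t = -1: β = 3/(-1 - 2) = -3/3 = -1


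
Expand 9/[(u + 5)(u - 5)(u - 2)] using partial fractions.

Using cover-up method: α = 9/70, β = 3/10, γ = -3/7
Result: (9/70)/(u + 5) + (3/10)/(u - 5) - (3/7)/(u - 2)


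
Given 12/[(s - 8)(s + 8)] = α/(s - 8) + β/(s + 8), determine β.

Cover-up at s = -8: β = 12/(-8 - 8) = -12/16 = -3/4


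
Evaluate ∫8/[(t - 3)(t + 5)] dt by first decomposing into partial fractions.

Decompose: 8/[(t - 3)(t + 5)] = 1/(t - 3) - 1/(t + 5). Integrate each term: ln|(t - 3)| - ln|(t + 5)| + C


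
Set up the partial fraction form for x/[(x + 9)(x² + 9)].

Linear + irreducible quadratic: α/(x + 9) + (βx + γ)/(x² + 9)


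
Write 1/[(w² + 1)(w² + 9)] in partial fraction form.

Coefficient matching gives A = C = 0, B = 1/(9-1) = 1/8, D = -B = -1/8
Result: (1/8)/(w² + 1) - (1/8)/(w² + 9)


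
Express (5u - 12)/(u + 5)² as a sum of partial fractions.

(5u - 12) = A(u + 5) + B. At u = -5: B = 5·(-5) - 12 = -37. Coeff of u: A = 5
Result: 5/(u + 5) - 37/(u + 5)²


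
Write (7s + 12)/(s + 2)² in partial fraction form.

(7s + 12) = A(s + 2) + B. At s = -2: B = 7·(-2) + 12 = -2. Coeff of s: A = 7
Result: 7/(s + 2) - 2/(s + 2)²


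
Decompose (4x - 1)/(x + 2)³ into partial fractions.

(4x - 1) = P(x + 2)² + Q(x + 2) + R. At x = -2: R = 4·(-2) - 1 = -9. Coefficients: P = 0, Q = 4
Result: 4/(x + 2)² - 9/(x + 2)³


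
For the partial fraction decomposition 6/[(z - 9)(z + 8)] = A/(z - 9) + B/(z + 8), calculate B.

Cover-up at z = -8: B = 6/(-8 - 9) = -6/17


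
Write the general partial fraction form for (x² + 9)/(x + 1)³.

Repeated linear factor (power 3): A/(x + 1) + B/(x + 1)² + C/(x + 1)³


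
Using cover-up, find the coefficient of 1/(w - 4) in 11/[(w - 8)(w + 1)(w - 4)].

Cover (w - 4), set w=4: 11/[(4 - 8)(4 + 1)] = -11/20


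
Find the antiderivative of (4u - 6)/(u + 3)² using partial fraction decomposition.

Decompose: A = 4, B = 4·(-3) - 6 = -18, so (4u - 6)/(u + 3)² = 4/(u + 3) - 18/(u + 3)². Integrate: ∫ A/(u + 3) du = 4 ln|(u + 3)|; ∫ B/(u + 3)² du = 18/(u + 3). Sum: 4 ln|(u + 3)| + 18/(u + 3) + C


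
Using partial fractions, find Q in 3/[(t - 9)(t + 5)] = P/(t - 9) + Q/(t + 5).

Cover-up at t = -5: Q = 3/(-5 - 9) = -3/14


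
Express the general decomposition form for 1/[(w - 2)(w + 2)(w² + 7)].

Two linear + quadratic: P/(w - 2) + Q/(w + 2) + (Rw + S)/(w² + 7)


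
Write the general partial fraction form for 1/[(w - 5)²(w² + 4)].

Repeated linear + quadratic: A/(w - 5) + B/(w - 5)² + (Cw + D)/(w² + 4)


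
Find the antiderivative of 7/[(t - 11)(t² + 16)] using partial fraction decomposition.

Cover-up at t=11: A = 7/(11²+16) = 7/137. Coeff matching: B = -7/137, C = -77/137. Decomposition: (7/137)/(t - 11) - ((7/137)t + 77/137)/(t² + 16). Integrate: linear → ln, quadratic → (1/2)ln + arctan: (7/137) ln|(t - 11)| - (7/274) ln(t² + 16) - (77/548) arctan(t/4) + C


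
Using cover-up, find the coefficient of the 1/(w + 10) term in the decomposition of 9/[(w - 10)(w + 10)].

Cover (w + 10), set w=-10: 9/((w - 10) at w=-10) = 9/(-20) = -9/20


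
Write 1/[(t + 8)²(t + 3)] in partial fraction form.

Cover-up at t=-3: R = 1/(-3 + 8)² = 1/25. Cover-up at t=-8: Q = 1/(-8 + 3) = -1/5. Comparing t² coeff: P = -R = -1/25
Result: (-1/25)/(t + 8) - (1/5)/(t + 8)² + (1/25)/(t + 3)


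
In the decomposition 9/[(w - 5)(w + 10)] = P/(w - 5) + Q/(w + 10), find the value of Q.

Cover-up at w = -10: Q = 9/(-10 - 5) = -9/15 = -3/5


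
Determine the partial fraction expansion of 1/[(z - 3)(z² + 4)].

Cover-up at z = 3: A = 1/(3² + 4) = 1/13. Then B = -A = -1/13, C = -A·(0 + 3) = -3/13
Result: (1/13)/(z - 3) - ((1/13)z + 3/13)/(z² + 4)


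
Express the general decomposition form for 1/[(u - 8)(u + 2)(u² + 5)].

Two linear + quadratic: P/(u - 8) + Q/(u + 2) + (Ru + S)/(u² + 5)


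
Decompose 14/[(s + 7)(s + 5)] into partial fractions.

14/(s + 7)(s + 5) = P/(s + 7) + Q/(s + 5). P = 14/(-7 + 5) = -7, Q = 14/(-5 + 7) = 7
Result: -7/(s + 7) + 7/(s + 5)


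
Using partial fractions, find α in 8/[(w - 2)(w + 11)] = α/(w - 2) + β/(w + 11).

Cover-up at w = 2: α = 8/(2 + 11) = 8/13


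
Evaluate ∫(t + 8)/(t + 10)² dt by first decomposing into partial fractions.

Decompose: A = 1, B = 1·(-10) + 8 = -2, so (t + 8)/(t + 10)² = 1/(t + 10) - 2/(t + 10)². Integrate: ∫ A/(t + 10) dt = ln|(t + 10)|; ∫ B/(t + 10)² dt = 2/(t + 10). Sum: ln|(t + 10)| + 2/(t + 10) + C


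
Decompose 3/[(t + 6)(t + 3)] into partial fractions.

3/(t + 6)(t + 3) = A/(t + 6) + B/(t + 3). A = 3/(-6 + 3) = -1, B = 3/(-3 + 6) = 1
Result: -1/(t + 6) + 1/(t + 3)


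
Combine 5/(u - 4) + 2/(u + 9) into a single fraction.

Common denominator (u - 4)(u + 9). Numerator: 5(u + 9) + 2(u - 4) = (5u + 45) + (2u - 8) = 7u + 37
Result: (7u + 37)/[(u - 4)(u + 9)]


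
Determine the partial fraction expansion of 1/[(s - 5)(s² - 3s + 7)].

Cover-up at s = 5: P = 1/(5² - 3·5 + 7) = 1/17. Then Q = -P = -1/17, R = -P·(-3 + 5) = -2/17
Result: (1/17)/(s - 5) - ((1/17)s + 2/17)/(s² - 3s + 7)


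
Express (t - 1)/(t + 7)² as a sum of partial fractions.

(t - 1) = P(t + 7) + Q. At t = -7: Q = 1·(-7) - 1 = -8. Coeff of t: P = 1
Result: 1/(t + 7) - 8/(t + 7)²


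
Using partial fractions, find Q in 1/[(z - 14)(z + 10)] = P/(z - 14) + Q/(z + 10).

Cover-up at z = -10: Q = 1/(-10 - 14) = -1/24


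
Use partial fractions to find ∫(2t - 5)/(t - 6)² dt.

Decompose: P = 2, Q = 2·6 - 5 = 7, so (2t - 5)/(t - 6)² = 2/(t - 6) + 7/(t - 6)². Integrate: ∫ P/(t - 6) dt = 2 ln|(t - 6)|; ∫ Q/(t - 6)² dt = -7/(t - 6). Sum: 2 ln|(t - 6)| - 7/(t - 6) + C


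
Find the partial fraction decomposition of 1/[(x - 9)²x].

Cover-up at x=0: γ = 1/(0 - 9)² = 1/81. Cover-up at x=9: β = 1/(9 - 0) = 1/9. Comparing x² coeff: α = -γ = -1/81
Result: (-1/81)/(x - 9) + (1/9)/(x - 9)² + (1/81)/x


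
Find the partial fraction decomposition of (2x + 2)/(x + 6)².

(2x + 2) = A(x + 6) + B. At x = -6: B = 2·(-6) + 2 = -10. Coeff of x: A = 2
Result: 2/(x + 6) - 10/(x + 6)²


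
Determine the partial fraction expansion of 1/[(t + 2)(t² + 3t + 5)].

Cover-up at t = -2: P = 1/((-2)² + 3·(-2) + 5) = 1/3. Then Q = -P = -1/3, R = -P·(3 - 2) = -1/3
Result: (1/3)/(t + 2) - ((1/3)t + 1/3)/(t² + 3t + 5)


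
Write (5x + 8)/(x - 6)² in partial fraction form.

(5x + 8) = α(x - 6) + β. At x = 6: β = 5·6 + 8 = 38. Coeff of x: α = 5
Result: 5/(x - 6) + 38/(x - 6)²


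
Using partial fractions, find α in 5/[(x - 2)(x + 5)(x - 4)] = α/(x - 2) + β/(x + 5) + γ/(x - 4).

Cover-up at x = 2: α = 5/[(2 + 5)(2 - 4)] = 5/[(7)(-2)] = -5/14


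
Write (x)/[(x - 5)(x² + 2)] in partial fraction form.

At x=5: α = (1·5 + 0)/(5² + 2) = 5/27. β = -α = -5/27, γ = 1 - 5·α = 2/27
Result: (5/27)/(x - 5) - ((5/27)x - 2/27)/(x² + 2)


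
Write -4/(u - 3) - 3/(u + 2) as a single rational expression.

Common denominator (u - 3)(u + 2). Numerator: -4(u + 2) - 3(u - 3) = (-4u - 8) - (3u - 9) = -7u + 1
Result: (-7u + 1)/[(u - 3)(u + 2)]


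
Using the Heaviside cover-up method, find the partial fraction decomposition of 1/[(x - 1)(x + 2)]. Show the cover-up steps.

Cover (x - 1): set x=1, get A = 1/(1 + 2) = 1/3. Cover (x + 2): set x=-2, get B = 1/(-2 - 1) = -1/3.
Result: (1/3)/(x - 1) - (1/3)/(x + 2)


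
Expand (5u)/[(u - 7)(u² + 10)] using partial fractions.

At u=7: α = (5·7 + 0)/(7² + 10) = 35/59. β = -α = -35/59, γ = 5 - 7·α = 50/59
Result: (35/59)/(u - 7) - ((35/59)u - 50/59)/(u² + 10)


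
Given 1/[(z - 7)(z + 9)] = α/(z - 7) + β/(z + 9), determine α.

Cover-up at z = 7: α = 1/(7 + 9) = 1/16


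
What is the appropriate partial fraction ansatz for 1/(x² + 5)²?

Repeated quadratic factor: (Ax + B)/(x² + 5) + (Cx + D)/(x² + 5)²
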